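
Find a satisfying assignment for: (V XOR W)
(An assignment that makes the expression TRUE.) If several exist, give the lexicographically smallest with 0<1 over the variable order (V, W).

V=0, W=1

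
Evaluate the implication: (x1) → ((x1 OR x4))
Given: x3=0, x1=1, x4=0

Antecedent (x1) = 1; consequent ((x1 OR x4)) = 1.
1 → 1 = 1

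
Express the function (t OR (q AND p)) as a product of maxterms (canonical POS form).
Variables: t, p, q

ΠM(0, 1, 2) = (t OR p OR q) AND (t OR p OR NOT q) AND (t OR NOT p OR q)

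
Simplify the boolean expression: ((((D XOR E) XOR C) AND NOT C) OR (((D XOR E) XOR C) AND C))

By distribution ((E AND v) OR (E AND NOT v) = E):
= ((D XOR E) XOR C)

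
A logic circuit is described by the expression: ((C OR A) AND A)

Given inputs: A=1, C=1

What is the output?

Substituting: ((1 OR 1) AND 1)
= 1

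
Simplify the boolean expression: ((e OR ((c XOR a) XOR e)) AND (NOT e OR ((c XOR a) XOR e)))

By distribution ((E OR v) AND (E OR NOT v) = E):
= ((c XOR a) XOR e)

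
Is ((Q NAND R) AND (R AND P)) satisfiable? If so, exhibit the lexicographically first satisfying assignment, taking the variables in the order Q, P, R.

Q=0, P=1, R=1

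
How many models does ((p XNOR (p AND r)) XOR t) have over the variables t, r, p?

Satisfying assignments: (0,0,0), (0,1,0), (0,1,1), (1,0,1)
Count: 4 out of 8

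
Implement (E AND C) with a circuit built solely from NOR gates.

((E NOR E) NOR (C NOR C))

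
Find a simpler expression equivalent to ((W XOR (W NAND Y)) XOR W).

By XOR self-cancellation ((E XOR v) XOR v = E):
= (W NAND Y)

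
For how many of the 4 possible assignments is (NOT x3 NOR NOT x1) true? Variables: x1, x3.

Satisfying assignments: (1,1)
Count: 1 out of 4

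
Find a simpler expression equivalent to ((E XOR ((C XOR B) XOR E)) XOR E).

By XOR self-cancellation ((E XOR v) XOR v = E):
= ((C XOR B) XOR E)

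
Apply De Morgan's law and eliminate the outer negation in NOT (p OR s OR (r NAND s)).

NOT p AND NOT s AND NOT (r NAND s)
De Morgan's: NOT(OR of terms) = AND of negations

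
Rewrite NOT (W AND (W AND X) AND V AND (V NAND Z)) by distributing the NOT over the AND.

NOT W OR NOT (W AND X) OR NOT V OR NOT (V NAND Z)
De Morgan's: NOT(AND of terms) = OR of negations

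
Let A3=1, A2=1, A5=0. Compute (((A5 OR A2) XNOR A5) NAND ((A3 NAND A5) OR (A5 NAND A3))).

Substituting: (((0 OR 1) XNOR 0) NAND ((1 NAND 0) OR (0 NAND 1)))
= 1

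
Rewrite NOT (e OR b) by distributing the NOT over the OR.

NOT e AND NOT b
De Morgan's: NOT(OR of terms) = AND of negations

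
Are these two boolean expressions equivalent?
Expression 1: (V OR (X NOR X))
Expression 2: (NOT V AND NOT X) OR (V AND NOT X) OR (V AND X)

Yes, they are equivalent — the two output columns agree on all 4 assignments:
V | X | Expression 1 | Expression 2
-----------------------------------
0 | 0 | 1 | 1
0 | 1 | 0 | 0
1 | 0 | 1 | 1
1 | 1 | 1 | 1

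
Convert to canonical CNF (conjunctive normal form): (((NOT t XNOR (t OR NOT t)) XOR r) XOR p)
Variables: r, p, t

(r OR p OR NOT t) AND (r OR NOT p OR t) AND (NOT r OR p OR t) AND (NOT r OR NOT p OR NOT t)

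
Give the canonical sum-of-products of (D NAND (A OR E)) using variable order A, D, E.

Σm(0, 1, 2, 4, 5) = (NOT A AND NOT D AND NOT E) OR (NOT A AND NOT D AND E) OR (NOT A AND D AND NOT E) OR (A AND NOT D AND NOT E) OR (A AND NOT D AND E)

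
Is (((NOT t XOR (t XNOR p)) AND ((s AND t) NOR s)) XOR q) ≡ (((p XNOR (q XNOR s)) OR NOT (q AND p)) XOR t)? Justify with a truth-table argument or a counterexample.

No. Counterexample: with p=0, t=0, q=0, s=0, Expression 1 = 0 but Expression 2 = 1.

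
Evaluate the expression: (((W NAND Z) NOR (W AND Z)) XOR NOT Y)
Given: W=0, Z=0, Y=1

Substituting: (((0 NAND 0) NOR (0 AND 0)) XOR NOT 1)
= 0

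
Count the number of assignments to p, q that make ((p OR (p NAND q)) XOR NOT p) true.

Satisfying assignments: (1,0), (1,1)
Count: 2 out of 4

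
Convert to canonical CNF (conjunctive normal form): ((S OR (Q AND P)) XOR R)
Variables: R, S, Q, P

(R OR S OR Q OR P) AND (R OR S OR Q OR NOT P) AND (R OR S OR NOT Q OR P) AND (NOT R OR S OR NOT Q OR NOT P) AND (NOT R OR NOT S OR Q OR P) AND (NOT R OR NOT S OR Q OR NOT P) AND (NOT R OR NOT S OR NOT Q OR P) AND (NOT R OR NOT S OR NOT Q OR NOT P)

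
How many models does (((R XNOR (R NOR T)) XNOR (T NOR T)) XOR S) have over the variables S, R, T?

Satisfying assignments: (0,1,1), (1,0,0), (1,0,1), (1,1,0)
Count: 4 out of 8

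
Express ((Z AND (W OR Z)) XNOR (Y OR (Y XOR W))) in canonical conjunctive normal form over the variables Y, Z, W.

(Y OR Z OR NOT W) AND (Y OR NOT Z OR W) AND (NOT Y OR Z OR W) AND (NOT Y OR Z OR NOT W)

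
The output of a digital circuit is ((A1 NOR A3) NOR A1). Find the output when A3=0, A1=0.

Substituting: ((0 NOR 0) NOR 0)
= 0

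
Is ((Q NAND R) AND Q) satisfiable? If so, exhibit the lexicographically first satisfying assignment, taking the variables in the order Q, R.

Q=1, R=0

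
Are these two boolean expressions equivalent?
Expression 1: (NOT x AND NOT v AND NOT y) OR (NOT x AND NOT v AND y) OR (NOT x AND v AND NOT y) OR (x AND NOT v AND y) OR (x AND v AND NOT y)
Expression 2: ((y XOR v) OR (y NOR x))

Yes, they are equivalent — the two output columns agree on all 8 assignments:
x | v | y | Expression 1 | Expression 2
---------------------------------------
0 | 0 | 0 | 1 | 1
0 | 0 | 1 | 1 | 1
0 | 1 | 0 | 1 | 1
0 | 1 | 1 | 0 | 0
1 | 0 | 0 | 0 | 0
1 | 0 | 1 | 1 | 1
1 | 1 | 0 | 1 | 1
1 | 1 | 1 | 0 | 0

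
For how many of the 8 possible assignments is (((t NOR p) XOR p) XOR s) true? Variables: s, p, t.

Satisfying assignments: (0,0,0), (0,1,0), (0,1,1), (1,0,1)
Count: 4 out of 8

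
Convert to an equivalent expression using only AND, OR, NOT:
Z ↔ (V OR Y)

(Z AND (V OR Y)) OR (NOT Z AND NOT (V OR Y))
(Biconditional = both true or both false)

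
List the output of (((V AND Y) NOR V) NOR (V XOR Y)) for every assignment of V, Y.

V | Y | Output
--------------
0 | 0 | 0
0 | 1 | 0
1 | 0 | 0
1 | 1 | 1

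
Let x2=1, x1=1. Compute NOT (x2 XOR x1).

Substituting: NOT (1 XOR 1)
= 1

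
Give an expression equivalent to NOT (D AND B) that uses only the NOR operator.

(((D NOR D) NOR (B NOR B)) NOR ((D NOR D) NOR (B NOR B)))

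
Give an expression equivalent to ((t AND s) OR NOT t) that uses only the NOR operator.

((((t NOR t) NOR (s NOR s)) NOR (t NOR t)) NOR (((t NOR t) NOR (s NOR s)) NOR (t NOR t)))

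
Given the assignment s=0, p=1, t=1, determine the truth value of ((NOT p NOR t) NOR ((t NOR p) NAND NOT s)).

Substituting: ((NOT 1 NOR 1) NOR ((1 NOR 1) NAND NOT 0))
= 0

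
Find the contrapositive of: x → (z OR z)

Contrapositive: NOT (z OR z) → NOT x
Note: A statement and its contrapositive are logically equivalent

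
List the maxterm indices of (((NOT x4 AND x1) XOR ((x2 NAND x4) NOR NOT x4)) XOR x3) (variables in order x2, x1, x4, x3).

ΠM(0, 2, 5, 6, 8, 11, 13, 15) = (x2 OR x1 OR x4 OR x3) AND (x2 OR x1 OR NOT x4 OR x3) AND (x2 OR NOT x1 OR x4 OR NOT x3) AND (x2 OR NOT x1 OR NOT x4 OR x3) AND (NOT x2 OR x1 OR x4 OR x3) AND (NOT x2 OR x1 OR NOT x4 OR NOT x3) AND (NOT x2 OR NOT x1 OR x4 OR NOT x3) AND (NOT x2 OR NOT x1 OR NOT x4 OR NOT x3)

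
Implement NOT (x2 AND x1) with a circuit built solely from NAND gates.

(((x2 NAND x1) NAND (x2 NAND x1)) NAND ((x2 NAND x1) NAND (x2 NAND x1)))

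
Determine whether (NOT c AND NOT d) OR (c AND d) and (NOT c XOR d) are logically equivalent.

Yes, they are equivalent — the two output columns agree on all 4 assignments:
c | d | Expression 1 | Expression 2
-----------------------------------
0 | 0 | 1 | 1
0 | 1 | 0 | 0
1 | 0 | 0 | 0
1 | 1 | 1 | 1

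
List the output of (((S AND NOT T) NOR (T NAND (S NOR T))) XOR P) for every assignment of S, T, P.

S | T | P | Output
------------------
0 | 0 | 0 | 0
0 | 0 | 1 | 1
0 | 1 | 0 | 0
0 | 1 | 1 | 1
1 | 0 | 0 | 0
1 | 0 | 1 | 1
1 | 1 | 0 | 0
1 | 1 | 1 | 1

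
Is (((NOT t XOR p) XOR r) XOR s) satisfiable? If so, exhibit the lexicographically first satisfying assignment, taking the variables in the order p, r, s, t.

p=0, r=0, s=0, t=0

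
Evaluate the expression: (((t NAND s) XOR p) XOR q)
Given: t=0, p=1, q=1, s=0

Substituting: (((0 NAND 0) XOR 1) XOR 1)
= 1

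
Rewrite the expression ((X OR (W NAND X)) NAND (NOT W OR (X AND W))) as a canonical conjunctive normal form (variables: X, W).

(X OR W) AND (NOT X OR W) AND (NOT X OR NOT W)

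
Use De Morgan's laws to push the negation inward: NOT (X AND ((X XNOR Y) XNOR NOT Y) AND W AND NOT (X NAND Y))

NOT X OR NOT ((X XNOR Y) XNOR NOT Y) OR NOT W OR (X NAND Y)
De Morgan's: NOT(AND of terms) = OR of negations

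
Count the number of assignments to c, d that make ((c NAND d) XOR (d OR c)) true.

Satisfying assignments: (0,0), (1,1)
Count: 2 out of 4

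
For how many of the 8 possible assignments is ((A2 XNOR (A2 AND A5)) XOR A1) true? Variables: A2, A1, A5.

Satisfying assignments: (0,0,0), (0,0,1), (1,0,1), (1,1,0)
Count: 4 out of 8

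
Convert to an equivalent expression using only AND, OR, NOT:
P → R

NOT P OR R
(Implication elimination: A → B = NOT A OR B)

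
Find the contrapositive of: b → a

Contrapositive: NOT a → NOT b
Note: A statement and its contrapositive are logically equivalent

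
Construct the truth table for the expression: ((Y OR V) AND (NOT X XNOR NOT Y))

V | Y | X | Output
------------------
0 | 0 | 0 | 0
0 | 0 | 1 | 0
0 | 1 | 0 | 0
0 | 1 | 1 | 1
1 | 0 | 0 | 1
1 | 0 | 1 | 0
1 | 1 | 0 | 0
1 | 1 | 1 | 1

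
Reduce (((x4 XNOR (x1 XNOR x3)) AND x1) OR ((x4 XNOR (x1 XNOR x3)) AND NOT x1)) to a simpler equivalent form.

By distribution ((E AND v) OR (E AND NOT v) = E):
= (x4 XNOR (x1 XNOR x3))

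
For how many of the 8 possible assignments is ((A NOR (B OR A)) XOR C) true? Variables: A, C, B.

Satisfying assignments: (0,0,0), (0,1,1), (1,1,0), (1,1,1)
Count: 4 out of 8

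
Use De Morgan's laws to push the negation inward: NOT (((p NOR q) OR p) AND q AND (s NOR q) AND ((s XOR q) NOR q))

NOT ((p NOR q) OR p) OR NOT q OR NOT (s NOR q) OR NOT ((s XOR q) NOR q)
De Morgan's: NOT(AND of terms) = OR of negations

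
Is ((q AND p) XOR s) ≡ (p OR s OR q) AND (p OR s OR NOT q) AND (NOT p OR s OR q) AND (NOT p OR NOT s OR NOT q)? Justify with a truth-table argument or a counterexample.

Yes, they are equivalent — the two output columns agree on all 8 assignments:
p | s | q | Expression 1 | Expression 2
---------------------------------------
0 | 0 | 0 | 0 | 0
0 | 0 | 1 | 0 | 0
0 | 1 | 0 | 1 | 1
0 | 1 | 1 | 1 | 1
1 | 0 | 0 | 0 | 0
1 | 0 | 1 | 1 | 1
1 | 1 | 0 | 1 | 1
1 | 1 | 1 | 0 | 0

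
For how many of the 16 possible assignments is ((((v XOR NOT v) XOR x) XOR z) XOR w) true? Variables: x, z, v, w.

Satisfying assignments: (0,0,0,0), (0,0,1,0), (0,1,0,1), (0,1,1,1), (1,0,0,1), (1,0,1,1), (1,1,0,0), (1,1,1,0)
Count: 8 out of 16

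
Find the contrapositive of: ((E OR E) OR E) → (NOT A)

Contrapositive: A → NOT ((E OR E) OR E)
Note: A statement and its contrapositive are logically equivalent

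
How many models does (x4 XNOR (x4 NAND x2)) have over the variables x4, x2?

Satisfying assignments: (1,0)
Count: 1 out of 4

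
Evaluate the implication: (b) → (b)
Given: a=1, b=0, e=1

Antecedent (b) = 0; consequent (b) = 0.
0 → 0 = 1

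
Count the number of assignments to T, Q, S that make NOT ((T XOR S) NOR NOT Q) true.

Satisfying assignments: (0,0,0), (0,0,1), (0,1,1), (1,0,0), (1,0,1), (1,1,0)
Count: 6 out of 8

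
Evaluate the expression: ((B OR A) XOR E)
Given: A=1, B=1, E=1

Substituting: ((1 OR 1) XOR 1)
= 0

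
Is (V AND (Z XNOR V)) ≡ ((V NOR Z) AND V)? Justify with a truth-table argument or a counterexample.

No. Counterexample: with V=1, Z=1, Expression 1 = 1 but Expression 2 = 0.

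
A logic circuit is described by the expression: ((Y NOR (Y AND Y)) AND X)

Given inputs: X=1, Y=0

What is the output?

Substituting: ((0 NOR (0 AND 0)) AND 1)
= 1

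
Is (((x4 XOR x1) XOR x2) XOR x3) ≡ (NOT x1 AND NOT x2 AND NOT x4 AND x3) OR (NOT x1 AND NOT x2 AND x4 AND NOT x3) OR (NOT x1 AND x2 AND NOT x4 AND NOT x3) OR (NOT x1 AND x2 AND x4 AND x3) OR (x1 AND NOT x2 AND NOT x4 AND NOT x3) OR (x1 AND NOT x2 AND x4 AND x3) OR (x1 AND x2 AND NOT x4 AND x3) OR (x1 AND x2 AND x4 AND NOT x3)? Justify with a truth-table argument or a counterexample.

Yes, they are equivalent — the two output columns agree on all 16 assignments:
x1 | x2 | x4 | x3 | Expression 1 | Expression 2
-----------------------------------------------
0 | 0 | 0 | 0 | 0 | 0
0 | 0 | 0 | 1 | 1 | 1
0 | 0 | 1 | 0 | 1 | 1
0 | 0 | 1 | 1 | 0 | 0
0 | 1 | 0 | 0 | 1 | 1
0 | 1 | 0 | 1 | 0 | 0
0 | 1 | 1 | 0 | 0 | 0
0 | 1 | 1 | 1 | 1 | 1
1 | 0 | 0 | 0 | 1 | 1
1 | 0 | 0 | 1 | 0 | 0
1 | 0 | 1 | 0 | 0 | 0
1 | 0 | 1 | 1 | 1 | 1
1 | 1 | 0 | 0 | 0 | 0
1 | 1 | 0 | 1 | 1 | 1
1 | 1 | 1 | 0 | 1 | 1
1 | 1 | 1 | 1 | 0 | 0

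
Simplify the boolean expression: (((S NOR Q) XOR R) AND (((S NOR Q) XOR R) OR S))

By absorption (E AND (E OR v) = E):
= ((S NOR Q) XOR R)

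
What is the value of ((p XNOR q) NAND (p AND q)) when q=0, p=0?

Substituting: ((0 XNOR 0) NAND (0 AND 0))
= 1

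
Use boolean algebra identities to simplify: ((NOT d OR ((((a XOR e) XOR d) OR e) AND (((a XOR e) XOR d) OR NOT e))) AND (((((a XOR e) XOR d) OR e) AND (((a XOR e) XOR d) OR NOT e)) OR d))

By distribution ((E OR v) AND (E OR NOT v) = E) then distribution ((E OR v) AND (E OR NOT v) = E):
= ((a XOR e) XOR d)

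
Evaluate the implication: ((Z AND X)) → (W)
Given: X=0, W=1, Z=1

Antecedent ((Z AND X)) = 0; consequent (W) = 1.
0 → 1 = 1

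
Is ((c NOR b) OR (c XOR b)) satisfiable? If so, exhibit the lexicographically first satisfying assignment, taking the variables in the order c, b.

c=0, b=0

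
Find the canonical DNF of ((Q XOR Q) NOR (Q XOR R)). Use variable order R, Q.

(NOT R AND NOT Q) OR (R AND Q)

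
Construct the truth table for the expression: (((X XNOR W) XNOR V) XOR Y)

X | V | W | Y | Output
----------------------
0 | 0 | 0 | 0 | 0
0 | 0 | 0 | 1 | 1
0 | 0 | 1 | 0 | 1
0 | 0 | 1 | 1 | 0
0 | 1 | 0 | 0 | 1
0 | 1 | 0 | 1 | 0
0 | 1 | 1 | 0 | 0
0 | 1 | 1 | 1 | 1
1 | 0 | 0 | 0 | 1
1 | 0 | 0 | 1 | 0
1 | 0 | 1 | 0 | 0
1 | 0 | 1 | 1 | 1
1 | 1 | 0 | 0 | 0
1 | 1 | 0 | 1 | 1
1 | 1 | 1 | 0 | 1
1 | 1 | 1 | 1 | 0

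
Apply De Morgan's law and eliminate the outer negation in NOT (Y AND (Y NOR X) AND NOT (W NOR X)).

NOT Y OR NOT (Y NOR X) OR (W NOR X)
De Morgan's: NOT(AND of terms) = OR of negations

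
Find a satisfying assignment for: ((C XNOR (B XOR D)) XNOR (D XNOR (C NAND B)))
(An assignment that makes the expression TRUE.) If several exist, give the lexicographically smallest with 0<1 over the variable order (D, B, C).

D=0, B=0, C=1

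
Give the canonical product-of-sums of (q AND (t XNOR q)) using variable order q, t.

ΠM(0, 1, 2) = (q OR t) AND (q OR NOT t) AND (NOT q OR t)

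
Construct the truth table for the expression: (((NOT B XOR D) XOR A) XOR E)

D | B | A | E | Output
----------------------
0 | 0 | 0 | 0 | 1
0 | 0 | 0 | 1 | 0
0 | 0 | 1 | 0 | 0
0 | 0 | 1 | 1 | 1
0 | 1 | 0 | 0 | 0
0 | 1 | 0 | 1 | 1
0 | 1 | 1 | 0 | 1
0 | 1 | 1 | 1 | 0
1 | 0 | 0 | 0 | 0
1 | 0 | 0 | 1 | 1
1 | 0 | 1 | 0 | 1
1 | 0 | 1 | 1 | 0
1 | 1 | 0 | 0 | 1
1 | 1 | 0 | 1 | 0
1 | 1 | 1 | 0 | 0
1 | 1 | 1 | 1 | 1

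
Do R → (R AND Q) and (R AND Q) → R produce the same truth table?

No, Converse is not equivalent to original (counterexample: S=0, Q=0, R=1)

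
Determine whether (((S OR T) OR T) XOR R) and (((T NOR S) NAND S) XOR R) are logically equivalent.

No. Counterexample: with S=0, R=0, T=0, Expression 1 = 0 but Expression 2 = 1.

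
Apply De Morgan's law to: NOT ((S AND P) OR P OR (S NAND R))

NOT (S AND P) AND NOT P AND NOT (S NAND R)
De Morgan's: NOT(OR of terms) = AND of negations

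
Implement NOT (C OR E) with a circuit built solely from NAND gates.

(((C NAND C) NAND (E NAND E)) NAND ((C NAND C) NAND (E NAND E)))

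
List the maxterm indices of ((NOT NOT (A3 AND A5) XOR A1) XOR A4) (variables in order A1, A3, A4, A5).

ΠM(0, 1, 4, 7, 10, 11, 13, 14) = (A1 OR A3 OR A4 OR A5) AND (A1 OR A3 OR A4 OR NOT A5) AND (A1 OR NOT A3 OR A4 OR A5) AND (A1 OR NOT A3 OR NOT A4 OR NOT A5) AND (NOT A1 OR A3 OR NOT A4 OR A5) AND (NOT A1 OR A3 OR NOT A4 OR NOT A5) AND (NOT A1 OR NOT A3 OR A4 OR NOT A5) AND (NOT A1 OR NOT A3 OR NOT A4 OR A5)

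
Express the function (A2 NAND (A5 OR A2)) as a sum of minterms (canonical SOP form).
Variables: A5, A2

Σm(0, 2) = (NOT A5 AND NOT A2) OR (A5 AND NOT A2)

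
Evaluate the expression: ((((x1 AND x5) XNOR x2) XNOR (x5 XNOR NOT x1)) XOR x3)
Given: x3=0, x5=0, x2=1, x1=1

Substituting: ((((1 AND 0) XNOR 1) XNOR (0 XNOR NOT 1)) XOR 0)
= 0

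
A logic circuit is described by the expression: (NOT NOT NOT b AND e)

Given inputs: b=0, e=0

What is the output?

Substituting: (NOT NOT NOT 0 AND 0)
= 0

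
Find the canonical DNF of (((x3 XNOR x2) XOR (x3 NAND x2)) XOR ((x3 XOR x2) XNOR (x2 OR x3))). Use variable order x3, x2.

(NOT x3 AND NOT x2) OR (x3 AND x2)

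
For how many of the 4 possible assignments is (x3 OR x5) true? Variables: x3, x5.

Satisfying assignments: (0,1), (1,0), (1,1)
Count: 3 out of 4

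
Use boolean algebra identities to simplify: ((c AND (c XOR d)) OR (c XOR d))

By absorption (E OR (E AND v) = E):
= (c XOR d)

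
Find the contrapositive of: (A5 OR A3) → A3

Contrapositive: NOT A3 → NOT (A5 OR A3)
Note: A statement and its contrapositive are logically equivalent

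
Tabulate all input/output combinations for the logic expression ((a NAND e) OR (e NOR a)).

e | a | Output
--------------
0 | 0 | 1
0 | 1 | 1
1 | 0 | 1
1 | 1 | 0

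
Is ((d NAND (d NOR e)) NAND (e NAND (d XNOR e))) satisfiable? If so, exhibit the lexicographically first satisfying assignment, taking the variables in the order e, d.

e=1, d=1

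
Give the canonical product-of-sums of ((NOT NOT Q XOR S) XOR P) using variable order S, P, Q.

ΠM(0, 3, 5, 6) = (S OR P OR Q) AND (S OR NOT P OR NOT Q) AND (NOT S OR P OR NOT Q) AND (NOT S OR NOT P OR Q)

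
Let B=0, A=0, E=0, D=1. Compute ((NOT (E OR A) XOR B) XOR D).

Substituting: ((NOT (0 OR 0) XOR 0) XOR 1)
= 0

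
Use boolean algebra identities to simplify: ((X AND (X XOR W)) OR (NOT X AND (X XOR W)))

By distribution ((E AND v) OR (E AND NOT v) = E):
= (X XOR W)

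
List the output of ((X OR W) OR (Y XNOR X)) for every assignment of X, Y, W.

X | Y | W | Output
------------------
0 | 0 | 0 | 1
0 | 0 | 1 | 1
0 | 1 | 0 | 0
0 | 1 | 1 | 1
1 | 0 | 0 | 1
1 | 0 | 1 | 1
1 | 1 | 0 | 1
1 | 1 | 1 | 1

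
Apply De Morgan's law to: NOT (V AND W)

NOT V OR NOT W
De Morgan's: NOT(AND of terms) = OR of negations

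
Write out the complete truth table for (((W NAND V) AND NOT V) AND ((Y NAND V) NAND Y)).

W | V | Y | Output
------------------
0 | 0 | 0 | 1
0 | 0 | 1 | 0
0 | 1 | 0 | 0
0 | 1 | 1 | 0
1 | 0 | 0 | 1
1 | 0 | 1 | 0
1 | 1 | 0 | 0
1 | 1 | 1 | 0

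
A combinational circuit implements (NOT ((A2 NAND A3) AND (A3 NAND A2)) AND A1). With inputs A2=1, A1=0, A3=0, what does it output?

Substituting: (NOT ((1 NAND 0) AND (0 NAND 1)) AND 0)
= 0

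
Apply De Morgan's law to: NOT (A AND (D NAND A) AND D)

NOT A OR NOT (D NAND A) OR NOT D
De Morgan's: NOT(AND of terms) = OR of negations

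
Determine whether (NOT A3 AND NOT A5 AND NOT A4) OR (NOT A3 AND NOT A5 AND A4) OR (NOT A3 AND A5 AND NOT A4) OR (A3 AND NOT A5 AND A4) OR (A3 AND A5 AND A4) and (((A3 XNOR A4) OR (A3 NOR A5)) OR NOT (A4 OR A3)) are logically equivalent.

Yes, they are equivalent — the two output columns agree on all 8 assignments:
A3 | A5 | A4 | Expression 1 | Expression 2
------------------------------------------
0 | 0 | 0 | 1 | 1
0 | 0 | 1 | 1 | 1
0 | 1 | 0 | 1 | 1
0 | 1 | 1 | 0 | 0
1 | 0 | 0 | 0 | 0
1 | 0 | 1 | 1 | 1
1 | 1 | 0 | 0 | 0
1 | 1 | 1 | 1 | 1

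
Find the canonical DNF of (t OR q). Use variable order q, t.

(NOT q AND t) OR (q AND NOT t) OR (q AND t)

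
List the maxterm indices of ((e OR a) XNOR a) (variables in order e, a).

ΠM(2) = (NOT e OR a)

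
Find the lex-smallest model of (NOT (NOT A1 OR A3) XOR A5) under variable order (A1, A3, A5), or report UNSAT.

A1=0, A3=0, A5=1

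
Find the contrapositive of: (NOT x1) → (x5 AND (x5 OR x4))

Contrapositive: NOT (x5 AND (x5 OR x4)) → x1
Note: A statement and its contrapositive are logically equivalent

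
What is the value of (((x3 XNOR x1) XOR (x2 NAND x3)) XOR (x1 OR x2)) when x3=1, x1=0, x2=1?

Substituting: (((1 XNOR 0) XOR (1 NAND 1)) XOR (0 OR 1))
= 1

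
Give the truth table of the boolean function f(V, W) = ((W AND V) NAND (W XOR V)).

V | W | Output
--------------
0 | 0 | 1
0 | 1 | 1
1 | 0 | 1
1 | 1 | 1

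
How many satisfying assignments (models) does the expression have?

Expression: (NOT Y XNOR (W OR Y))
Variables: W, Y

Satisfying assignments: (1,0)
Count: 1 out of 4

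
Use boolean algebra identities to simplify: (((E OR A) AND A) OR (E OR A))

By absorption (E OR (E AND v) = E):
= (E OR A)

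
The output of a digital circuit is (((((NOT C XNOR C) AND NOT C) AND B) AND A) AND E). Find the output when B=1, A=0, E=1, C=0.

Substituting: (((((NOT 0 XNOR 0) AND NOT 0) AND 1) AND 0) AND 1)
= 0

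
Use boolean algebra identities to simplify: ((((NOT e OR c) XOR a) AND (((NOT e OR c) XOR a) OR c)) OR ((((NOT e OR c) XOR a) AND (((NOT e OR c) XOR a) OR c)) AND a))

By absorption (E OR (E AND v) = E) then absorption (E AND (E OR v) = E):
= ((NOT e OR c) XOR a)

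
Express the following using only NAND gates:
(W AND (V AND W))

((W NAND ((V NAND W) NAND (V NAND W))) NAND (W NAND ((V NAND W) NAND (V NAND W))))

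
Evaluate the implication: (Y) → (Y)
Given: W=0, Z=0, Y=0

Antecedent (Y) = 0; consequent (Y) = 0.
0 → 0 = 1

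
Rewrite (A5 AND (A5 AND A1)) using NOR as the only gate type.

((A5 NOR A5) NOR (((A5 NOR A5) NOR (A1 NOR A1)) NOR ((A5 NOR A5) NOR (A1 NOR A1))))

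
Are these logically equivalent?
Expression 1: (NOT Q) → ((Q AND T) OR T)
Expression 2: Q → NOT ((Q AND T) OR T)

No, Inverse is not equivalent to original (counterexample: T=0, Q=0)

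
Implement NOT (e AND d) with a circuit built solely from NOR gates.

(((e NOR e) NOR (d NOR d)) NOR ((e NOR e) NOR (d NOR d)))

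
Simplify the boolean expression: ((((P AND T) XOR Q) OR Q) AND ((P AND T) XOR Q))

By absorption (E AND (E OR v) = E):
= ((P AND T) XOR Q)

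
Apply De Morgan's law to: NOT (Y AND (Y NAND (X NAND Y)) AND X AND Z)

NOT Y OR NOT (Y NAND (X NAND Y)) OR NOT X OR NOT Z
De Morgan's: NOT(AND of terms) = OR of negations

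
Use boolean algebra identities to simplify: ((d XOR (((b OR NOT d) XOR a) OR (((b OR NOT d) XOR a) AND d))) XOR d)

By XOR self-cancellation ((E XOR v) XOR v = E) then absorption (E OR (E AND v) = E):
= ((b OR NOT d) XOR a)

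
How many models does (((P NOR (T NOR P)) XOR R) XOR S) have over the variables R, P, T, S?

Satisfying assignments: (0,0,0,1), (0,0,1,0), (0,1,0,1), (0,1,1,1), (1,0,0,0), (1,0,1,1), (1,1,0,0), (1,1,1,0)
Count: 8 out of 16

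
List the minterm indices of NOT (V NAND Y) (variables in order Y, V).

Σm(3) = (Y AND V)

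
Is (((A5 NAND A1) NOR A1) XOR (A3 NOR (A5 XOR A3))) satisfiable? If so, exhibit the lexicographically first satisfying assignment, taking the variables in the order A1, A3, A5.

A1=0, A3=0, A5=0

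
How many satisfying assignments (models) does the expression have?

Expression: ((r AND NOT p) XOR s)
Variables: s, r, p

Satisfying assignments: (0,1,0), (1,0,0), (1,0,1), (1,1,1)
Count: 4 out of 8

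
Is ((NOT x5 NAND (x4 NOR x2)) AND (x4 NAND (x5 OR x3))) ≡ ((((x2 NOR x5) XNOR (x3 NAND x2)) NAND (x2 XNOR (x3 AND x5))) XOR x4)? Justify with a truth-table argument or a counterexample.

No. Counterexample: with x2=0, x3=1, x4=1, x5=0, Expression 1 = 0 but Expression 2 = 1.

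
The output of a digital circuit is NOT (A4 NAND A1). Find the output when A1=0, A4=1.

Substituting: NOT (1 NAND 0)
= 0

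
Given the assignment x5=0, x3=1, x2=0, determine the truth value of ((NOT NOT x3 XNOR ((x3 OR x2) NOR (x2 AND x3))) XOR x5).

Substituting: ((NOT NOT 1 XNOR ((1 OR 0) NOR (0 AND 1))) XOR 0)
= 0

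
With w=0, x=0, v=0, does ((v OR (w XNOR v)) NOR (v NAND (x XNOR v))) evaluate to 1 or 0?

Substituting: ((0 OR (0 XNOR 0)) NOR (0 NAND (0 XNOR 0)))
= 0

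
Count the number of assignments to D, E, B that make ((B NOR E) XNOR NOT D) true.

Satisfying assignments: (0,0,0), (1,0,1), (1,1,0), (1,1,1)
Count: 4 out of 8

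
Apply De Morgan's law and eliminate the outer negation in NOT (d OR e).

NOT d AND NOT e
De Morgan's: NOT(OR of terms) = AND of negations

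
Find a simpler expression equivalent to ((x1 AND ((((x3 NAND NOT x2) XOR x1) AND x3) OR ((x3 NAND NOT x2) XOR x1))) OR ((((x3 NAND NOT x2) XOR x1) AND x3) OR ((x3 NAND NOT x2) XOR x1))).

By absorption (E OR (E AND v) = E) then absorption (E OR (E AND v) = E):
= ((x3 NAND NOT x2) XOR x1)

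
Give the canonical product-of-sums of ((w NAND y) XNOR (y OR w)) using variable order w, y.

ΠM(0, 3) = (w OR y) AND (NOT w OR NOT y)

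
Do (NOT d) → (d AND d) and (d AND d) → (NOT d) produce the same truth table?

No, Converse is not equivalent to original (counterexample: e=0, d=0)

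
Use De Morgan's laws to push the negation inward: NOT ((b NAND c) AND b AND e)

NOT (b NAND c) OR NOT b OR NOT e
De Morgan's: NOT(AND of terms) = OR of negations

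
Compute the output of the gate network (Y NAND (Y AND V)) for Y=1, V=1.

Substituting: (1 NAND (1 AND 1))
= 0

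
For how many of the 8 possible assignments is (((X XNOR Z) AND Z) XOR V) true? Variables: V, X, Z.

Satisfying assignments: (0,1,1), (1,0,0), (1,0,1), (1,1,0)
Count: 4 out of 8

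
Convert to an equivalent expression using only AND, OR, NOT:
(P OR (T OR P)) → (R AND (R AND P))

NOT (P OR (T OR P)) OR (R AND (R AND P))
(Implication elimination: A → B = NOT A OR B)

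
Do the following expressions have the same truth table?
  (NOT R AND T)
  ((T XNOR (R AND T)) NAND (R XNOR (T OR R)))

Yes, they are equivalent — the two output columns agree on all 4 assignments:
R | T | Expression 1 | Expression 2
-----------------------------------
0 | 0 | 0 | 0
0 | 1 | 1 | 1
1 | 0 | 0 | 0
1 | 1 | 0 | 0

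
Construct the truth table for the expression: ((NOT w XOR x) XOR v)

x | w | v | Output
------------------
0 | 0 | 0 | 1
0 | 0 | 1 | 0
0 | 1 | 0 | 0
0 | 1 | 1 | 1
1 | 0 | 0 | 0
1 | 0 | 1 | 1
1 | 1 | 0 | 1
1 | 1 | 1 | 0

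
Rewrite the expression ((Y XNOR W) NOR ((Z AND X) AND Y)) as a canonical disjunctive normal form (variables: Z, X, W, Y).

(NOT Z AND NOT X AND NOT W AND Y) OR (NOT Z AND NOT X AND W AND NOT Y) OR (NOT Z AND X AND NOT W AND Y) OR (NOT Z AND X AND W AND NOT Y) OR (Z AND NOT X AND NOT W AND Y) OR (Z AND NOT X AND W AND NOT Y) OR (Z AND X AND W AND NOT Y)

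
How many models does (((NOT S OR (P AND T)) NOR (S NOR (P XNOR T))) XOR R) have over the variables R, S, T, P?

Satisfying assignments: (0,1,0,0), (0,1,0,1), (0,1,1,0), (1,0,0,0), (1,0,0,1), (1,0,1,0), (1,0,1,1), (1,1,1,1)
Count: 8 out of 16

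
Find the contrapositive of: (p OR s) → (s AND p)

Contrapositive: NOT (s AND p) → NOT (p OR s)
Note: A statement and its contrapositive are logically equivalent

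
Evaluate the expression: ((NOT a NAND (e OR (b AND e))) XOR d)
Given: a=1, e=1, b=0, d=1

Substituting: ((NOT 1 NAND (1 OR (0 AND 1))) XOR 1)
= 0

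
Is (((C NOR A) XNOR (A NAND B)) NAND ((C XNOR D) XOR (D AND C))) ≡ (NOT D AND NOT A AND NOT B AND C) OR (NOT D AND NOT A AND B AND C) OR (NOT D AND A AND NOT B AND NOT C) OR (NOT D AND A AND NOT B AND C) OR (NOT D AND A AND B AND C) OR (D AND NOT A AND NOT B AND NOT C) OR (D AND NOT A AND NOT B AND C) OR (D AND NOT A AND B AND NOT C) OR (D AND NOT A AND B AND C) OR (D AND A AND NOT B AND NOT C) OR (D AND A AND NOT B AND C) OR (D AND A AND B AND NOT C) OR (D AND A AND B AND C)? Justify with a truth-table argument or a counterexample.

Yes, they are equivalent — the two output columns agree on all 16 assignments:
D | A | B | C | Expression 1 | Expression 2
-------------------------------------------
0 | 0 | 0 | 0 | 0 | 0
0 | 0 | 0 | 1 | 1 | 1
0 | 0 | 1 | 0 | 0 | 0
0 | 0 | 1 | 1 | 1 | 1
0 | 1 | 0 | 0 | 1 | 1
0 | 1 | 0 | 1 | 1 | 1
0 | 1 | 1 | 0 | 0 | 0
0 | 1 | 1 | 1 | 1 | 1
1 | 0 | 0 | 0 | 1 | 1
1 | 0 | 0 | 1 | 1 | 1
1 | 0 | 1 | 0 | 1 | 1
1 | 0 | 1 | 1 | 1 | 1
1 | 1 | 0 | 0 | 1 | 1
1 | 1 | 0 | 1 | 1 | 1
1 | 1 | 1 | 0 | 1 | 1
1 | 1 | 1 | 1 | 1 | 1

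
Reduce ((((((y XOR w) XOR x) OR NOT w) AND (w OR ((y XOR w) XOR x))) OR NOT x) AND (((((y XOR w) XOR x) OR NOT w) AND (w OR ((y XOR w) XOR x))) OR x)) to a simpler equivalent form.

By distribution ((E OR v) AND (E OR NOT v) = E) then distribution ((E OR v) AND (E OR NOT v) = E):
= ((y XOR w) XOR x)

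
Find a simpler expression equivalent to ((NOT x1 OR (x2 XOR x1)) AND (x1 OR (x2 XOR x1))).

By distribution ((E OR v) AND (E OR NOT v) = E):
= (x2 XOR x1)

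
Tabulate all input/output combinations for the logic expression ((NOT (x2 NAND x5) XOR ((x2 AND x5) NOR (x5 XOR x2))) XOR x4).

x2 | x5 | x4 | Output
---------------------
0 | 0 | 0 | 1
0 | 0 | 1 | 0
0 | 1 | 0 | 0
0 | 1 | 1 | 1
1 | 0 | 0 | 0
1 | 0 | 1 | 1
1 | 1 | 0 | 1
1 | 1 | 1 | 0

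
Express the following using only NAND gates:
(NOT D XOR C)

(((D NAND D) NAND ((D NAND D) NAND C)) NAND (C NAND ((D NAND D) NAND C)))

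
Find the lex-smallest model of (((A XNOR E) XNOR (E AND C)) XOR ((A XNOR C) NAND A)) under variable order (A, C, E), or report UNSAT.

A=0, C=0, E=0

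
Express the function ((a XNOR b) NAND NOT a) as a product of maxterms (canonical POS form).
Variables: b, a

ΠM(0) = (b OR a)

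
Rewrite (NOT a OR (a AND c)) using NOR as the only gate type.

(((a NOR a) NOR ((a NOR a) NOR (c NOR c))) NOR ((a NOR a) NOR ((a NOR a) NOR (c NOR c))))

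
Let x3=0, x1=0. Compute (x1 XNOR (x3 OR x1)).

Substituting: (0 XNOR (0 OR 0))
= 1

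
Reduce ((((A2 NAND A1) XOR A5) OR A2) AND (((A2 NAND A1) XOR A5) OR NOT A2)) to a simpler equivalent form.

By distribution ((E OR v) AND (E OR NOT v) = E):
= ((A2 NAND A1) XOR A5)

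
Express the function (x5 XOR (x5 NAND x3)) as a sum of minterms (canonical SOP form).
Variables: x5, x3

Σm(0, 1, 3) = (NOT x5 AND NOT x3) OR (NOT x5 AND x3) OR (x5 AND x3)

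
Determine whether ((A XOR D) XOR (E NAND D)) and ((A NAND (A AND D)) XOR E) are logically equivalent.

No. Counterexample: with A=0, E=0, D=1, Expression 1 = 0 but Expression 2 = 1.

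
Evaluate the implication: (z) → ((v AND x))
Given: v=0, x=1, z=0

Antecedent (z) = 0; consequent ((v AND x)) = 0.
0 → 0 = 1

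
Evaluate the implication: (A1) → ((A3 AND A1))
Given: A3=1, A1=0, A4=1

Antecedent (A1) = 0; consequent ((A3 AND A1)) = 0.
0 → 0 = 1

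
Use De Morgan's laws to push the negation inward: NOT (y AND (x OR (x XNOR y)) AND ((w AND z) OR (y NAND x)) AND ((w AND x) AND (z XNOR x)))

NOT y OR NOT (x OR (x XNOR y)) OR NOT ((w AND z) OR (y NAND x)) OR NOT ((w AND x) AND (z XNOR x))
De Morgan's: NOT(AND of terms) = OR of negations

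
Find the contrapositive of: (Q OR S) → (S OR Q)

Contrapositive: NOT (S OR Q) → NOT (Q OR S)
Note: A statement and its contrapositive are logically equivalent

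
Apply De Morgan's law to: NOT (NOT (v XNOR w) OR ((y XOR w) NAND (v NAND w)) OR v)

(v XNOR w) AND NOT ((y XOR w) NAND (v NAND w)) AND NOT v
De Morgan's: NOT(OR of terms) = AND of negations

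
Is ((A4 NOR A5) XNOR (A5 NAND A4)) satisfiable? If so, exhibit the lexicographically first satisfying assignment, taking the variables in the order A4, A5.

A4=0, A5=0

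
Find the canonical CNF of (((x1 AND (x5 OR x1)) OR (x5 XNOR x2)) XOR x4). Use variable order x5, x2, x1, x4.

(x5 OR x2 OR x1 OR NOT x4) AND (x5 OR x2 OR NOT x1 OR NOT x4) AND (x5 OR NOT x2 OR x1 OR x4) AND (x5 OR NOT x2 OR NOT x1 OR NOT x4) AND (NOT x5 OR x2 OR x1 OR x4) AND (NOT x5 OR x2 OR NOT x1 OR NOT x4) AND (NOT x5 OR NOT x2 OR x1 OR NOT x4) AND (NOT x5 OR NOT x2 OR NOT x1 OR NOT x4)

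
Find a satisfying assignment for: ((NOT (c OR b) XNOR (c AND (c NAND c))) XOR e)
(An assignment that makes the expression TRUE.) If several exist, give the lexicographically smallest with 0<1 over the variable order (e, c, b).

e=0, c=0, b=1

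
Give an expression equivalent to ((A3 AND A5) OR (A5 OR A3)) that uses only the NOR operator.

((((A3 NOR A3) NOR (A5 NOR A5)) NOR ((A5 NOR A3) NOR (A5 NOR A3))) NOR (((A3 NOR A3) NOR (A5 NOR A5)) NOR ((A5 NOR A3) NOR (A5 NOR A3))))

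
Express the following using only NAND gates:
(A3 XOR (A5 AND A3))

((A3 NAND (A3 NAND ((A5 NAND A3) NAND (A5 NAND A3)))) NAND (((A5 NAND A3) NAND (A5 NAND A3)) NAND (A3 NAND ((A5 NAND A3) NAND (A5 NAND A3)))))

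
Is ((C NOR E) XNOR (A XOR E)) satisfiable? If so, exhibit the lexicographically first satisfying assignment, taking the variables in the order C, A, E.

C=0, A=1, E=0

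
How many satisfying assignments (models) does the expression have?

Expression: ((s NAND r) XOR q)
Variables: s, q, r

Satisfying assignments: (0,0,0), (0,0,1), (1,0,0), (1,1,1)
Count: 4 out of 8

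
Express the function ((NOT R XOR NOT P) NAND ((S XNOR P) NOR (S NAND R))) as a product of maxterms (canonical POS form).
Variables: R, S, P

ΠM(6) = (NOT R OR NOT S OR P)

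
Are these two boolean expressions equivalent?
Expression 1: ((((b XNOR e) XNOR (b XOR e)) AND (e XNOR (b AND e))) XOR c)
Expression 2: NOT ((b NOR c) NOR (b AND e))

No. Counterexample: with e=0, b=0, c=0, Expression 1 = 0 but Expression 2 = 1.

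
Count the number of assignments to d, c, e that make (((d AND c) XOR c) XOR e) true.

Satisfying assignments: (0,0,1), (0,1,0), (1,0,1), (1,1,1)
Count: 4 out of 8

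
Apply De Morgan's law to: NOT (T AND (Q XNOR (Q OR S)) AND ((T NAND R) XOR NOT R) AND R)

NOT T OR NOT (Q XNOR (Q OR S)) OR NOT ((T NAND R) XOR NOT R) OR NOT R
De Morgan's: NOT(AND of terms) = OR of negations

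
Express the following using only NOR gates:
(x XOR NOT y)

((((x NOR (y NOR y)) NOR (x NOR (y NOR y))) NOR ((x NOR (y NOR y)) NOR (x NOR (y NOR y)))) NOR ((((x NOR x) NOR ((y NOR y) NOR (y NOR y))) NOR ((x NOR x) NOR ((y NOR y) NOR (y NOR y)))) NOR (((x NOR x) NOR ((y NOR y) NOR (y NOR y))) NOR ((x NOR x) NOR ((y NOR y) NOR (y NOR y))))))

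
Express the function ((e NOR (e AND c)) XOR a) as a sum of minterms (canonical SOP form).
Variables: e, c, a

Σm(0, 2, 5, 7) = (NOT e AND NOT c AND NOT a) OR (NOT e AND c AND NOT a) OR (e AND NOT c AND a) OR (e AND c AND a)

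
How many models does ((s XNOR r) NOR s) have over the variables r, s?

Satisfying assignments: (1,0)
Count: 1 out of 4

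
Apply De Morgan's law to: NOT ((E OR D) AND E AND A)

NOT (E OR D) OR NOT E OR NOT A
De Morgan's: NOT(AND of terms) = OR of negations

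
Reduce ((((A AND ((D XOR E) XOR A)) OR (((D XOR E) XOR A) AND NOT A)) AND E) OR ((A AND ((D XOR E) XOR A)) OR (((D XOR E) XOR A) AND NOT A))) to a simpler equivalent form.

By absorption (E OR (E AND v) = E) then distribution ((E AND v) OR (E AND NOT v) = E):
= ((D XOR E) XOR A)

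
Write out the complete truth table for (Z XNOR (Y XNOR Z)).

Y | Z | Output
--------------
0 | 0 | 0
0 | 1 | 0
1 | 0 | 1
1 | 1 | 1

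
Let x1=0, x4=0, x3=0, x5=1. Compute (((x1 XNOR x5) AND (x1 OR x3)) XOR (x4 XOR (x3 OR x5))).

Substituting: (((0 XNOR 1) AND (0 OR 0)) XOR (0 XOR (0 OR 1)))
= 1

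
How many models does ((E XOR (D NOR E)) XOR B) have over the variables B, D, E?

Satisfying assignments: (0,0,0), (0,0,1), (0,1,1), (1,1,0)
Count: 4 out of 8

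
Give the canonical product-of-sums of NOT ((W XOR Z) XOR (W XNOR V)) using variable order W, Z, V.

ΠM(0, 3, 4, 7) = (W OR Z OR V) AND (W OR NOT Z OR NOT V) AND (NOT W OR Z OR V) AND (NOT W OR NOT Z OR NOT V)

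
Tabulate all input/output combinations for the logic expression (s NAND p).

s | p | Output
--------------
0 | 0 | 1
0 | 1 | 1
1 | 0 | 1
1 | 1 | 0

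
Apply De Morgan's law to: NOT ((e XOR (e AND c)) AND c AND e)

NOT (e XOR (e AND c)) OR NOT c OR NOT e
De Morgan's: NOT(AND of terms) = OR of negations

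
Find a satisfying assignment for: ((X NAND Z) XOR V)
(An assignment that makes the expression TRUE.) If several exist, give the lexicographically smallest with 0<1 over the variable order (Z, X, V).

Z=0, X=0, V=0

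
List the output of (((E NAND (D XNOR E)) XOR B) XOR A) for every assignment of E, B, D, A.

E | B | D | A | Output
----------------------
0 | 0 | 0 | 0 | 1
0 | 0 | 0 | 1 | 0
0 | 0 | 1 | 0 | 1
0 | 0 | 1 | 1 | 0
0 | 1 | 0 | 0 | 0
0 | 1 | 0 | 1 | 1
0 | 1 | 1 | 0 | 0
0 | 1 | 1 | 1 | 1
1 | 0 | 0 | 0 | 1
1 | 0 | 0 | 1 | 0
1 | 0 | 1 | 0 | 0
1 | 0 | 1 | 1 | 1
1 | 1 | 0 | 0 | 0
1 | 1 | 0 | 1 | 1
1 | 1 | 1 | 0 | 1
1 | 1 | 1 | 1 | 0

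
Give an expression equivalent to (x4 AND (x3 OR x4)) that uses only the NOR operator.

((x4 NOR x4) NOR (((x3 NOR x4) NOR (x3 NOR x4)) NOR ((x3 NOR x4) NOR (x3 NOR x4))))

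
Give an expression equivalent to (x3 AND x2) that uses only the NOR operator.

((x3 NOR x3) NOR (x2 NOR x2))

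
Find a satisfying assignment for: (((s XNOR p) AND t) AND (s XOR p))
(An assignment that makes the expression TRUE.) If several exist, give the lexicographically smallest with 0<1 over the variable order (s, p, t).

UNSATISFIABLE - no assignment makes this expression true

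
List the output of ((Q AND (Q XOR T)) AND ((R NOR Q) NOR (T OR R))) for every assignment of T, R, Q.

T | R | Q | Output
------------------
0 | 0 | 0 | 0
0 | 0 | 1 | 1
0 | 1 | 0 | 0
0 | 1 | 1 | 0
1 | 0 | 0 | 0
1 | 0 | 1 | 0
1 | 1 | 0 | 0
1 | 1 | 1 | 0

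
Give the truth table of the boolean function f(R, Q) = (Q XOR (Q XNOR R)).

R | Q | Output
--------------
0 | 0 | 1
0 | 1 | 1
1 | 0 | 0
1 | 1 | 0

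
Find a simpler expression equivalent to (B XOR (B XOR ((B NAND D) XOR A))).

By XOR self-cancellation ((E XOR v) XOR v = E):
= ((B NAND D) XOR A)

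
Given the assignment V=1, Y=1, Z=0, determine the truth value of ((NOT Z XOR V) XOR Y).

Substituting: ((NOT 0 XOR 1) XOR 1)
= 1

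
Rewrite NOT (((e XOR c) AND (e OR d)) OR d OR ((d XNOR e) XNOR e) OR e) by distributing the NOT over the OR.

NOT ((e XOR c) AND (e OR d)) AND NOT d AND NOT ((d XNOR e) XNOR e) AND NOT e
De Morgan's: NOT(OR of terms) = AND of negations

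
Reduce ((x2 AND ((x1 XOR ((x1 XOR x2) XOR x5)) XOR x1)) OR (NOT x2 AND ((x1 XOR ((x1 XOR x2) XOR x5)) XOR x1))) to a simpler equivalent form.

By distribution ((E AND v) OR (E AND NOT v) = E) then XOR self-cancellation ((E XOR v) XOR v = E):
= ((x1 XOR x2) XOR x5)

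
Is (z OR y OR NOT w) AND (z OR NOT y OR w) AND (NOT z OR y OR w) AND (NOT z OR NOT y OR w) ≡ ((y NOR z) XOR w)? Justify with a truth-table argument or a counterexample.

Yes, they are equivalent — the two output columns agree on all 8 assignments:
z | y | w | Expression 1 | Expression 2
---------------------------------------
0 | 0 | 0 | 1 | 1
0 | 0 | 1 | 0 | 0
0 | 1 | 0 | 0 | 0
0 | 1 | 1 | 1 | 1
1 | 0 | 0 | 0 | 0
1 | 0 | 1 | 1 | 1
1 | 1 | 0 | 0 | 0
1 | 1 | 1 | 1 | 1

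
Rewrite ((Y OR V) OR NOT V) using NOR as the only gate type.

((((Y NOR V) NOR (Y NOR V)) NOR (V NOR V)) NOR (((Y NOR V) NOR (Y NOR V)) NOR (V NOR V)))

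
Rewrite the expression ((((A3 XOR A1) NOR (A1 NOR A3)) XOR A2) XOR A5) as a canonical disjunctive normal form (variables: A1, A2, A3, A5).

(NOT A1 AND NOT A2 AND NOT A3 AND A5) OR (NOT A1 AND NOT A2 AND A3 AND A5) OR (NOT A1 AND A2 AND NOT A3 AND NOT A5) OR (NOT A1 AND A2 AND A3 AND NOT A5) OR (A1 AND NOT A2 AND NOT A3 AND A5) OR (A1 AND NOT A2 AND A3 AND NOT A5) OR (A1 AND A2 AND NOT A3 AND NOT A5) OR (A1 AND A2 AND A3 AND A5)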